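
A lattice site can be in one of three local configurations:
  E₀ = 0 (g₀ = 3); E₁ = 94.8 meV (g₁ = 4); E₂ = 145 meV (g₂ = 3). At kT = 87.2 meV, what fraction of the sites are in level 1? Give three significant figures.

0.274

Eᵢ/kT = 0, 1.0872, 1.6628.
Z = Σ gᵢe^(−Eᵢ/kT) = 3·e^(−0) + 4·e^(−1.0872) + 3·e^(−1.6628) = 3.0000 + 1.3486 + 0.56882 = 4.9174.
P₁ = g₁ e^(−E₁/kT) / Z = 1.3486/4.9174 = 0.274.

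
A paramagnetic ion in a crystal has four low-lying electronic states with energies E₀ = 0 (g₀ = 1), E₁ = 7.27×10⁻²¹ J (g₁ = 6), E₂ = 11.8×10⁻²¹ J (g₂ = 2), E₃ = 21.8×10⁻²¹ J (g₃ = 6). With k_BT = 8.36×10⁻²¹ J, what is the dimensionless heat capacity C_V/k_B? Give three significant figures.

0.502

Eᵢ/kT = 0, 0.86962, 1.4115, 2.6077.
Z = Σ gᵢe^(−Eᵢ/kT) = 1·e^(−0) + 6·e^(−0.86962) + 2·e^(−1.4115) + 6·e^(−2.6077) = 1.0000 + 2.5147 + 0.48755 + 0.44222 = 4.4445.
⟨E⟩ = 7.5769, ⟨E²⟩ = 92.464.
C_V/k_B = (⟨E²⟩ − ⟨E⟩²)/(kT)² = (92.464 − 57.409)/69.890 = 0.502.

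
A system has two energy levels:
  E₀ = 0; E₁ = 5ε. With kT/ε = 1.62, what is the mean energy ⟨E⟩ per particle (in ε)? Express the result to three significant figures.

Eᵢ/kT = 0, 3.0864.
Z = Σ e^(−Eᵢ/kT) = e^(−0) + e^(−3.0864) = 1.0000 + 0.045666 = 1.0457.
⟨E⟩ = Σ Eᵢ e^(−Eᵢ/kT) / Z = (0·1.0000 + 5·0.045666) / 1.0457 = 0.218 ε.

0.218 ε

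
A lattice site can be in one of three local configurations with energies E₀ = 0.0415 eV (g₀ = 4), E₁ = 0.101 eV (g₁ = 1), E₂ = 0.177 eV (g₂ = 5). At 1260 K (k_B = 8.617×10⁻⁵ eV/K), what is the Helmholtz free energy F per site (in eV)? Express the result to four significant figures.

-0.1533 eV

k_BT = 8.617×10⁻⁵ × 1260 K = 0.108574 eV.
Eᵢ/kT = 0.382228, 0.930241, 1.63022.
Z = Σ gᵢe^(−Eᵢ/kT) = 4·e^(−0.382228) + 1·e^(−0.930241) + 5·e^(−1.63022) = 2.72936 + 0.394459 + 0.979432 = 4.10325.
F = −kT ln Z = −0.108574 × ln(4.10325) = −0.108574 × 1.41178 = -0.1533 eV.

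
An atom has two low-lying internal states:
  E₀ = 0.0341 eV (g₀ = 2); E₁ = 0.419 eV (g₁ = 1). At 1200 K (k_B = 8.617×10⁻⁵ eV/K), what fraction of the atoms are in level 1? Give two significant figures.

0.012

k_BT = 8.617×10⁻⁵ × 1200 K = 0.1034 eV.
Eᵢ/kT = 0.3298, 4.052.
Z = Σ gᵢe^(−Eᵢ/kT) = 2·e^(−0.3298) + 1·e^(−4.052) = 1.438 + 0.01739 = 1.455.
P₁ = g₁ e^(−E₁/kT) / Z = 0.01739/1.455 = 0.012.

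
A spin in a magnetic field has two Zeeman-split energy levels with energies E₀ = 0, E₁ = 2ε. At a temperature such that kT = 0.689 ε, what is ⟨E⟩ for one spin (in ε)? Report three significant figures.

Eᵢ/kT = 0, 2.9028.
Z = Σ e^(−Eᵢ/kT) = e^(−0) + e^(−2.9028) = 1.0000 + 0.054869 = 1.0549.
⟨E⟩ = Σ Eᵢ e^(−Eᵢ/kT) / Z = (0·1.0000 + 2·0.054869) / 1.0549 = 0.104 ε.

0.104 ε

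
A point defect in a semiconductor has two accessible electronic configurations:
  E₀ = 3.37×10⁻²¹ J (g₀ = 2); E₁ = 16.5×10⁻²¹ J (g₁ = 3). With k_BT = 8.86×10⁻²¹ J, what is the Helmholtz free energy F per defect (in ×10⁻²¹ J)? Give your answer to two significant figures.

-5.4 ×10⁻²¹ J

Eᵢ/kT = 0.3804, 1.862.
Z = Σ gᵢe^(−Eᵢ/kT) = 2·e^(−0.3804) + 3·e^(−1.862) = 1.367 + 0.4661 = 1.833.
F = −kT ln Z = −8.86 × ln(1.833) = −8.86 × 0.6060 = -5.4 ×10⁻²¹ J.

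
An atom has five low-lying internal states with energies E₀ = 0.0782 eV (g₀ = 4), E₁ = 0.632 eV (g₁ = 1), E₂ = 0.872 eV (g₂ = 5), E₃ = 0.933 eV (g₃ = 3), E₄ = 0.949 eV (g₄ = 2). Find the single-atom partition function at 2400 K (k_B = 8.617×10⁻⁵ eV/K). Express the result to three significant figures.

Z = 2.91

k_BT = 8.617×10⁻⁵ × 2400 K = 0.20681 eV.
Eᵢ/kT = 0.37812, 3.0559, 4.2164, 4.5114, 4.5888.
Z = Σ gᵢe^(−Eᵢ/kT) = 4·e^(−0.37812) + 1·e^(−3.0559) + 5·e^(−4.2164) + 3·e^(−4.5114) + 2·e^(−4.5888) = 2.7406 + 0.047080 + 0.073758 + 0.032949 + 0.020330 = 2.9147.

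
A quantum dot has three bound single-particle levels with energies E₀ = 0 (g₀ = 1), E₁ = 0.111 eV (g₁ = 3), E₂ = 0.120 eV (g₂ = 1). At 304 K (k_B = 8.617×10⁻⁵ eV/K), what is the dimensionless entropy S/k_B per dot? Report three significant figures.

k_BT = 8.617×10⁻⁵ × 304 K = 0.026196 eV.
Eᵢ/kT = 0, 4.2373, 4.5809.
Z = Σ gᵢe^(−Eᵢ/kT) = 1·e^(−0) + 3·e^(−4.2373) + 1·e^(−4.5809) = 1.0000 + 0.043340 + 0.010246 = 1.0536.
⟨E⟩ = Σ EᵢPᵢ = 0.0057330 eV.
S/k_B = ln Z + ⟨E⟩/kT = ln(1.0536) + 0.0057330/0.026196 = 0.052213 + 0.21885 = 0.271.

0.271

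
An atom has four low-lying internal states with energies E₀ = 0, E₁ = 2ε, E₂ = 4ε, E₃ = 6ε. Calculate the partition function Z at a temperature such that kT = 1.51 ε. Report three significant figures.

Eᵢ/kT = 0, 1.3245, 2.6490, 3.9735.
Z = Σ e^(−Eᵢ/kT) = e^(−0) + e^(−1.3245) + e^(−2.6490) + e^(−3.9735) = 1.0000 + 0.26594 + 0.070722 + 0.018807 = 1.3555.

Z = 1.36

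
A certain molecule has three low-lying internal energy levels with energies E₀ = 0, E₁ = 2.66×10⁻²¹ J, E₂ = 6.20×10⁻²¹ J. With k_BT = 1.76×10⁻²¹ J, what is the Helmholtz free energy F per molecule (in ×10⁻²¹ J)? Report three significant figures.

-0.393 ×10⁻²¹ J

Eᵢ/kT = 0, 1.5114, 3.5227.
Z = Σ e^(−Eᵢ/kT) = e^(−0) + e^(−1.5114) + e^(−3.5227) = 1.0000 + 0.22060 + 0.029520 = 1.2501.
F = −kT ln Z = −1.76 × ln(1.2501) = −1.76 × 0.22322 = -0.393 ×10⁻²¹ J.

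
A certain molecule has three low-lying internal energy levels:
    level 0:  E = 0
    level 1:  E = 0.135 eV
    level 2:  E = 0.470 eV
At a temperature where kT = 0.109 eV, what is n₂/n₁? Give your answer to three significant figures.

0.0463

n₂/n₁ = exp[−(E₂−E₁)/kT] = exp(−(0.335 eV)/(0.109 eV)) = exp(-3.0734) = 0.0463.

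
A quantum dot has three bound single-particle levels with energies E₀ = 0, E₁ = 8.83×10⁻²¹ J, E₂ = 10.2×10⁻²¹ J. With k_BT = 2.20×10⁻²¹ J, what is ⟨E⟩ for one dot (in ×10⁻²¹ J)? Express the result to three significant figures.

0.251 ×10⁻²¹ J

Eᵢ/kT = 0, 4.0136, 4.6364.
Z = Σ e^(−Eᵢ/kT) = e^(−0) + e^(−4.0136) + e^(−4.6364) = 1.0000 + 0.018068 + 0.0096925 = 1.0278.
⟨E⟩ = Σ Eᵢ e^(−Eᵢ/kT) / Z = (0·1.0000 + 8.83·0.018068 + 10.2·0.0096925) / 1.0278 = 0.251 ×10⁻²¹ J.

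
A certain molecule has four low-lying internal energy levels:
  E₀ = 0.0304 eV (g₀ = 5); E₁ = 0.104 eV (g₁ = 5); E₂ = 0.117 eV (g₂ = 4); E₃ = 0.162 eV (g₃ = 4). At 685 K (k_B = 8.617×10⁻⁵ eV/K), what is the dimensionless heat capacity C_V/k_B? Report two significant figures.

k_BT = 8.617×10⁻⁵ × 685 K = 0.05903 eV.
Eᵢ/kT = 0.5150, 1.762, 1.982, 2.744.
Z = Σ gᵢe^(−Eᵢ/kT) = 5·e^(−0.5150) + 5·e^(−1.762) + 4·e^(−1.982) + 4·e^(−2.744) = 2.988 + 0.8585 + 0.5512 + 0.2573 = 4.655.
⟨E⟩ = 0.06150 eV, ⟨E²⟩ = 0.005659 eV².
C_V/k_B = (⟨E²⟩ − ⟨E⟩²)/(kT)² = (0.005659 − 0.003782)/0.003485 = 0.54.

0.54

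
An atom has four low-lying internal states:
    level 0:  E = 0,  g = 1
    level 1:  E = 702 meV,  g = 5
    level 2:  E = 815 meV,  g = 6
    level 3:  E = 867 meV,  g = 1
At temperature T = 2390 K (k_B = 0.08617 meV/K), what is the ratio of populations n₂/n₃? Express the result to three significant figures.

7.72

k_BT = 0.08617 × 2390 K = 205.95 meV.
n₂/n₃ = (g₂/g₃) exp[−(E₂−E₃)/kT] = (6/1) × exp(−(-52 meV)/(205.95 meV)) = (6/1) × exp(0.25249) = 7.72.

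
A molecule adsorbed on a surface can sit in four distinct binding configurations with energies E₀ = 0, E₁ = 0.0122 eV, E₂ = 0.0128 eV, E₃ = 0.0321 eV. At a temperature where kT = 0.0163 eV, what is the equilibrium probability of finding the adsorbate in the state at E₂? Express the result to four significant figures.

Eᵢ/kT = 0, 0.748466, 0.785276, 1.96933.
Z = Σ e^(−Eᵢ/kT) = e^(−0) + e^(−0.748466) + e^(−0.785276) + e^(−1.96933) = 1.00000 + 0.473092 + 0.455994 + 0.139550 = 2.06864.
P₂ = e^(−E₂/kT) / Z = 0.455994/2.06864 = 0.2204.

0.2204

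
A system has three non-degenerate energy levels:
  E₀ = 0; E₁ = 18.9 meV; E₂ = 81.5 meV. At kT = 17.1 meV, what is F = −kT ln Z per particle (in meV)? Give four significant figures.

Eᵢ/kT = 0, 1.10526, 4.76608.
Z = Σ e^(−Eᵢ/kT) = e^(−0) + e^(−1.10526) + e^(−4.76608) = 1.00000 + 0.331125 + 0.00851369 = 1.33964.
F = −kT ln Z = −17.1 × ln(1.33964) = −17.1 × 0.292401 = -5.000 meV.

-5.000 meV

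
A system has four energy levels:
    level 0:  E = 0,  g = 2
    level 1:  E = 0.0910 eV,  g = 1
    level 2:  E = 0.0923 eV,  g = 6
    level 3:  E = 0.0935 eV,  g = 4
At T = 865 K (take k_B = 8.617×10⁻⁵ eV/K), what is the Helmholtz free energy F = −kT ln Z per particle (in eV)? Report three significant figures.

-0.123 eV

k_BT = 8.617×10⁻⁵ × 865 K = 0.074537 eV.
Eᵢ/kT = 0, 1.2209, 1.2383, 1.2544.
Z = Σ gᵢe^(−Eᵢ/kT) = 2·e^(−0) + 1·e^(−1.2209) + 6·e^(−1.2383) + 4·e^(−1.2544) = 2.0000 + 0.29496 + 1.7393 + 1.1410 = 5.1753.
F = −kT ln Z = −0.074537 × ln(5.1753) = −0.074537 × 1.6439 = -0.123 eV.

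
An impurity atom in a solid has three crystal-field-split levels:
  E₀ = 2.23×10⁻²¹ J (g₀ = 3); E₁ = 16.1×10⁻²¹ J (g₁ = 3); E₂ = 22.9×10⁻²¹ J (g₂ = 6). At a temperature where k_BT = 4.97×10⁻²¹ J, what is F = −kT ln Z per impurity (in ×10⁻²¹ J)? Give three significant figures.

Eᵢ/kT = 0.44869, 3.2394, 4.6076.
Z = Σ gᵢe^(−Eᵢ/kT) = 3·e^(−0.44869) + 3·e^(−3.2394) + 6·e^(−4.6076) = 1.9154 + 0.11756 + 0.059854 = 2.0928.
F = −kT ln Z = −4.97 × ln(2.0928) = −4.97 × 0.73850 = -3.67 ×10⁻²¹ J.

-3.67 ×10⁻²¹ J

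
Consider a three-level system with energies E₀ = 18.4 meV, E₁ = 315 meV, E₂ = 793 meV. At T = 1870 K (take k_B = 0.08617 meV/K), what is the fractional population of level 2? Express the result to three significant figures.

0.00700

k_BT = 0.08617 × 1870 K = 161.14 meV.
Eᵢ/kT = 0.11419, 1.9548, 4.9212.
Z = Σ e^(−Eᵢ/kT) = e^(−0.11419) + e^(−1.9548) + e^(−4.9212) = 0.89209 + 0.14159 + 0.0072904 = 1.0410.
P₂ = e^(−E₂/kT) / Z = 0.0072904/1.0410 = 0.00700.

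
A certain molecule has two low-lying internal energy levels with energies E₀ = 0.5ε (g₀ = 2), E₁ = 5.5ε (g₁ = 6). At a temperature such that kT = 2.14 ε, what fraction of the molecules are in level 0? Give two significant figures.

Eᵢ/kT = 0.2336, 2.570.
Z = Σ gᵢe^(−Eᵢ/kT) = 2·e^(−0.2336) + 6·e^(−2.570) = 1.583 + 0.4592 = 2.042.
P₀ = g₀ e^(−E₀/kT) / Z = 1.583/2.042 = 0.78.

0.78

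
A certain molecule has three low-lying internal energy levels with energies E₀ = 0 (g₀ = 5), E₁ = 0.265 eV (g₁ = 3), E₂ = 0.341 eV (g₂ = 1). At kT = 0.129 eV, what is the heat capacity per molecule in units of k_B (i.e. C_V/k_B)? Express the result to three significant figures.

0.356

Eᵢ/kT = 0, 2.0543, 2.6434.
Z = Σ gᵢe^(−Eᵢ/kT) = 5·e^(−0) + 3·e^(−2.0543) + 1·e^(−2.6434) = 5.0000 + 0.38455 + 0.071119 = 5.4557.
⟨E⟩ = 0.023124 eV, ⟨E²⟩ = 0.0064657 eV².
C_V/k_B = (⟨E²⟩ − ⟨E⟩²)/(kT)² = (0.0064657 − 0.00053472)/0.016641 = 0.356.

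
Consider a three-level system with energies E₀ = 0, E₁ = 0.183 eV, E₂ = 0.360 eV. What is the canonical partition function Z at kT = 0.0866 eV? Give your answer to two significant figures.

Z = 1.1

Eᵢ/kT = 0, 2.113, 4.157.
Z = Σ e^(−Eᵢ/kT) = e^(−0) + e^(−2.113) + e^(−4.157) = 1.000 + 0.1209 + 0.01565 = 1.137.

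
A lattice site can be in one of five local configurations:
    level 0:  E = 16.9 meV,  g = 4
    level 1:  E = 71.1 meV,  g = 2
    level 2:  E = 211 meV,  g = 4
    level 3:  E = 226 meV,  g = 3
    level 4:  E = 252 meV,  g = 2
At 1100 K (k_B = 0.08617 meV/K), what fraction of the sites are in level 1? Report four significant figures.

0.1838

k_BT = 0.08617 × 1100 K = 94.7870 meV.
Eᵢ/kT = 0.178294, 0.750103, 2.22604, 2.38429, 2.65859.
Z = Σ gᵢe^(−Eᵢ/kT) = 4·e^(−0.178294) + 2·e^(−0.750103) + 4·e^(−2.22604) + 3·e^(−2.38429) + 2·e^(−2.65859) = 3.34679 + 0.944636 + 0.431820 + 0.276463 + 0.140094 = 5.13980.
P₁ = g₁ e^(−E₁/kT) / Z = 0.944636/5.13980 = 0.1838.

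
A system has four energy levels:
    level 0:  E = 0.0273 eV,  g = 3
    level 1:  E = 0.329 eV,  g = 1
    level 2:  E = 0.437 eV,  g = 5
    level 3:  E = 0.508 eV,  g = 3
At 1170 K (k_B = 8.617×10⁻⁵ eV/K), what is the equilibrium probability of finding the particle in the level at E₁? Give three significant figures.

0.0159

k_BT = 8.617×10⁻⁵ × 1170 K = 0.10082 eV.
Eᵢ/kT = 0.27078, 3.2632, 4.3345, 5.0387.
Z = Σ gᵢe^(−Eᵢ/kT) = 3·e^(−0.27078) + 1·e^(−3.2632) + 5·e^(−4.3345) + 3·e^(−5.0387) = 2.2884 + 0.038266 + 0.065542 + 0.019447 = 2.4117.
P₁ = g₁ e^(−E₁/kT) / Z = 0.038266/2.4117 = 0.0159.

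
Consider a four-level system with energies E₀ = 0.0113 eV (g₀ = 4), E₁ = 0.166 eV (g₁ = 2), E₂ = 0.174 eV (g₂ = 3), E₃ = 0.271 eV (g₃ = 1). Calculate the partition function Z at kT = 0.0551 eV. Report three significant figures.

Eᵢ/kT = 0.20508, 3.0127, 3.1579, 4.9183.
Z = Σ gᵢe^(−Eᵢ/kT) = 4·e^(−0.20508) + 2·e^(−3.0127) + 3·e^(−3.1579) + 1·e^(−4.9183) = 3.2583 + 0.098318 + 0.12754 + 0.0073115 = 3.4915.

Z = 3.49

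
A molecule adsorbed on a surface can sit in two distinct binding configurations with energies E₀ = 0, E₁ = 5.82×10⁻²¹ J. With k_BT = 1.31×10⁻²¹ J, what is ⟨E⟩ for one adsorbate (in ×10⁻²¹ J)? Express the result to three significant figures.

Eᵢ/kT = 0, 4.4427.
Z = Σ e^(−Eᵢ/kT) = e^(−0) + e^(−4.4427) = 1.0000 + 0.011764 = 1.0118.
⟨E⟩ = Σ Eᵢ e^(−Eᵢ/kT) / Z = (0·1.0000 + 5.82·0.011764) / 1.0118 = 0.0677 ×10⁻²¹ J.

0.0677 ×10⁻²¹ J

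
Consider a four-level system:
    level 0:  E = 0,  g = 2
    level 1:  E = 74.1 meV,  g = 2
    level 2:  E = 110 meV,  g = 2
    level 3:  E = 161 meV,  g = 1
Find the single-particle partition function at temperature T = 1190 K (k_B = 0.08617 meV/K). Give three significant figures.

Z = 3.86

k_BT = 0.08617 × 1190 K = 102.54 meV.
Eᵢ/kT = 0, 0.72264, 1.0728, 1.5701.
Z = Σ gᵢe^(−Eᵢ/kT) = 2·e^(−0) + 2·e^(−0.72264) + 2·e^(−1.0728) + 1·e^(−1.5701) = 2.0000 + 0.97094 + 0.68410 + 0.20802 = 3.8631.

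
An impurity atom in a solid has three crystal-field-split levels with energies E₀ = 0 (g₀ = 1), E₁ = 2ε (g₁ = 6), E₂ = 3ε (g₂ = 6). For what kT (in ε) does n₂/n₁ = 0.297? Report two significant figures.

n₂/n₁ = (g₂/g₁) exp[−(E₂−E₁)/kT] = 0.297.
⇒ (E₂−E₁)/kT = ln((6/6)/0.297) = ln(3.367) = 1.214.
kT = 1ε / 1.214 = 0.82 ε.

0.82 ε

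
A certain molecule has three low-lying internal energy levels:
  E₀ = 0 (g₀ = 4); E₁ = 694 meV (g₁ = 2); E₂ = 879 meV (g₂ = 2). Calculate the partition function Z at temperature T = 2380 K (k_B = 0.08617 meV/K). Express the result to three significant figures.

Z = 4.10

k_BT = 0.08617 × 2380 K = 205.08 meV.
Eᵢ/kT = 0, 3.3840, 4.2861.
Z = Σ gᵢe^(−Eᵢ/kT) = 4·e^(−0) + 2·e^(−3.3840) + 2·e^(−4.2861) = 4.0000 + 0.067823 + 0.027517 = 4.0953.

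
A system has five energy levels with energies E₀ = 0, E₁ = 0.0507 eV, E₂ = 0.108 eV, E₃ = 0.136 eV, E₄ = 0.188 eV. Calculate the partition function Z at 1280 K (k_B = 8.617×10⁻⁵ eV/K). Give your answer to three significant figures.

k_BT = 8.617×10⁻⁵ × 1280 K = 0.11030 eV.
Eᵢ/kT = 0, 0.45966, 0.97915, 1.2330, 1.7044.
Z = Σ e^(−Eᵢ/kT) = e^(−0) + e^(−0.45966) + e^(−0.97915) + e^(−1.2330) + e^(−1.7044) = 1.0000 + 0.63150 + 0.37563 + 0.29142 + 0.18188 = 2.4804.

Z = 2.48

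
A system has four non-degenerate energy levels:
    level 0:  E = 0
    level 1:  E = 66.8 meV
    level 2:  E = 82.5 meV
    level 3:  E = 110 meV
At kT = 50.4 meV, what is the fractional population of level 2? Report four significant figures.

0.1237

Eᵢ/kT = 0, 1.32540, 1.63690, 2.18254.
Z = Σ e^(−Eᵢ/kT) = e^(−0) + e^(−1.32540) + e^(−1.63690) + e^(−2.18254) = 1.00000 + 0.265697 + 0.194582 + 0.112755 = 1.57303.
P₂ = e^(−E₂/kT) / Z = 0.194582/1.57303 = 0.1237.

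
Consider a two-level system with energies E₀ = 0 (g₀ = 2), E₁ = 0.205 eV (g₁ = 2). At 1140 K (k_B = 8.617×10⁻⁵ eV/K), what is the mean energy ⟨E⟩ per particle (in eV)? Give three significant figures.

0.0226 eV

k_BT = 8.617×10⁻⁵ × 1140 K = 0.098234 eV.
Eᵢ/kT = 0, 2.0869.
Z = Σ gᵢe^(−Eᵢ/kT) = 2·e^(−0) + 2·e^(−2.0869) = 2.0000 + 0.24814 = 2.2481.
⟨E⟩ = Σ Eᵢ gᵢe^(−Eᵢ/kT) / Z = (0·2.0000 + 0.205·0.24814) / 2.2481 = 0.0226 eV.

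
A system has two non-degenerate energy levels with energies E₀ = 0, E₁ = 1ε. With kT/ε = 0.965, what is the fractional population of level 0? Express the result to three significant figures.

Eᵢ/kT = 0, 1.0363.
Z = Σ e^(−Eᵢ/kT) = e^(−0) + e^(−1.0363) = 1.0000 + 0.35476 = 1.3548.
P₀ = e^(−E₀/kT) / Z = 1.0000/1.3548 = 0.738.

0.738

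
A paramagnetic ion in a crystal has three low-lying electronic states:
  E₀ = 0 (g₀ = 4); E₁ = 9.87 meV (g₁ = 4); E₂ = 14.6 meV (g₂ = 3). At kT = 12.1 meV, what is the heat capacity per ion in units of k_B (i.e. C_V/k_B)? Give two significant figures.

0.23

Eᵢ/kT = 0, 0.8157, 1.207.
Z = Σ gᵢe^(−Eᵢ/kT) = 4·e^(−0) + 4·e^(−0.8157) + 3·e^(−1.207) = 4.000 + 1.769 + 0.8973 = 6.666.
⟨E⟩ = 4.585 meV, ⟨E²⟩ = 54.55 meV².
C_V/k_B = (⟨E²⟩ − ⟨E⟩²)/(kT)² = (54.55 − 21.02)/146.4 = 0.23.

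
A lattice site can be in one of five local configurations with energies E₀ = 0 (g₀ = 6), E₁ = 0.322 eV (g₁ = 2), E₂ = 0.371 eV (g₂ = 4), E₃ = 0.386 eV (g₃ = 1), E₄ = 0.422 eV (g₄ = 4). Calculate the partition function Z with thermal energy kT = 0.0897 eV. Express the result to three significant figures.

Eᵢ/kT = 0, 3.5897, 4.1360, 4.3032, 4.7046.
Z = Σ gᵢe^(−Eᵢ/kT) = 6·e^(−0) + 2·e^(−3.5897) + 4·e^(−4.1360) + 1·e^(−4.3032) + 4·e^(−4.7046) = 6.0000 + 0.055213 + 0.063947 + 0.013525 + 0.036214 = 6.1689.

Z = 6.17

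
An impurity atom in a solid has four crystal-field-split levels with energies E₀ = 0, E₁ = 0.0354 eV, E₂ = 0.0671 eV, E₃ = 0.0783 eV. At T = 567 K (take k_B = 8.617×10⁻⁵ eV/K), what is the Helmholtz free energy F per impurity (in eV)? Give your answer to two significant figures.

-0.032 eV

k_BT = 8.617×10⁻⁵ × 567 K = 0.04886 eV.
Eᵢ/kT = 0, 0.7245, 1.373, 1.603.
Z = Σ e^(−Eᵢ/kT) = e^(−0) + e^(−0.7245) + e^(−1.373) + e^(−1.603) = 1.000 + 0.4846 + 0.2533 + 0.2013 = 1.939.
F = −kT ln Z = −0.04886 × ln(1.939) = −0.04886 × 0.6622 = -0.032 eV.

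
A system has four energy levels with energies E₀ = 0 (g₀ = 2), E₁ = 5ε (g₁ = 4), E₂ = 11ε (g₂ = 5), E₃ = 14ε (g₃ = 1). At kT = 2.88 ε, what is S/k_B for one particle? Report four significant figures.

Eᵢ/kT = 0, 1.73611, 3.81944, 4.86111.
Z = Σ gᵢe^(−Eᵢ/kT) = 2·e^(−0) + 4·e^(−1.73611) + 5·e^(−3.81944) + 1·e^(−4.86111) = 2.00000 + 0.704818 + 0.109700 + 0.00774189 = 2.82226.
⟨E⟩ = Σ EᵢPᵢ = 1.71465 ε.
S/k_B = ln Z + ⟨E⟩/kT = ln(2.82226) + 1.71465/2.88 = 1.03754 + 0.595365 = 1.633.

1.633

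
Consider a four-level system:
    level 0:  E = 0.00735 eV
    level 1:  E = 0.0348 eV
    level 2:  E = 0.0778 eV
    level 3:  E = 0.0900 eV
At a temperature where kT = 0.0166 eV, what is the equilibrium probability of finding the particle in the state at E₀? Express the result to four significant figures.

0.8247

Eᵢ/kT = 0.442771, 2.09639, 4.68675, 5.42169.
Z = Σ e^(−Eᵢ/kT) = e^(−0.442771) + e^(−2.09639) + e^(−4.68675) + e^(−5.42169) = 0.642254 + 0.122899 + 0.00921659 + 0.00441967 = 0.778789.
P₀ = e^(−E₀/kT) / Z = 0.642254/0.778789 = 0.8247.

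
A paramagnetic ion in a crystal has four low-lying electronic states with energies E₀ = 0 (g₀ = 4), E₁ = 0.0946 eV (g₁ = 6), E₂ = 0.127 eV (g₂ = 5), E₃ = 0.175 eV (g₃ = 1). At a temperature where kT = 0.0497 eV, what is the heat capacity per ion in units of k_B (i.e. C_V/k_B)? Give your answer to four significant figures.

Eᵢ/kT = 0, 1.90342, 2.55533, 3.52113.
Z = Σ gᵢe^(−Eᵢ/kT) = 4·e^(−0) + 6·e^(−1.90342) + 5·e^(−2.55533) + 1·e^(−3.52113) = 4.00000 + 0.894348 + 0.388333 + 0.0295660 = 5.31225.
⟨E⟩ = 0.0261843 eV, ⟨E²⟩ = 0.00285614 eV².
C_V/k_B = (⟨E²⟩ − ⟨E⟩²)/(kT)² = (0.00285614 − 0.000685618)/0.00247009 = 0.8787.

0.8787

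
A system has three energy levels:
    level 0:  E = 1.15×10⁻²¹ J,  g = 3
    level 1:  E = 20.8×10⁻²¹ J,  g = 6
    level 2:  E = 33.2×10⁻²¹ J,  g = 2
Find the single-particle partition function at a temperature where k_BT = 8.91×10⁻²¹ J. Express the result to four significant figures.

Z = 3.266

Eᵢ/kT = 0.129068, 2.33446, 3.72615.
Z = Σ gᵢe^(−Eᵢ/kT) = 3·e^(−0.129068) + 6·e^(−2.33446) + 2·e^(−3.72615) = 2.63674 + 0.581177 + 0.0481708 = 3.26609.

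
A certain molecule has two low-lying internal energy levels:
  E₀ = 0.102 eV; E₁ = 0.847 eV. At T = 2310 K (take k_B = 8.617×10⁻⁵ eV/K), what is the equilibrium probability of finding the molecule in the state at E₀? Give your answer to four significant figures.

k_BT = 8.617×10⁻⁵ × 2310 K = 0.199053 eV.
Eᵢ/kT = 0.512426, 4.25515.
Z = Σ e^(−Eᵢ/kT) = e^(−0.512426) + e^(−4.25515) = 0.599041 + 0.0141910 = 0.613232.
P₀ = e^(−E₀/kT) / Z = 0.599041/0.613232 = 0.9769.

0.9769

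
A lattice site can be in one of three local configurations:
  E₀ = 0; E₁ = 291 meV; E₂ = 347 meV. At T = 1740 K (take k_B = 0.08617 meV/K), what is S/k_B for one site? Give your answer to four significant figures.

k_BT = 0.08617 × 1740 K = 149.936 meV.
Eᵢ/kT = 0, 1.94083, 2.31432.
Z = Σ e^(−Eᵢ/kT) = e^(−0) + e^(−1.94083) + e^(−2.31432) = 1.00000 + 0.143585 + 0.0988334 = 1.24242.
⟨E⟩ = Σ EᵢPᵢ = 61.2341 meV.
S/k_B = ln Z + ⟨E⟩/kT = ln(1.24242) + 61.2341/149.936 = 0.217061 + 0.408402 = 0.6255.

0.6255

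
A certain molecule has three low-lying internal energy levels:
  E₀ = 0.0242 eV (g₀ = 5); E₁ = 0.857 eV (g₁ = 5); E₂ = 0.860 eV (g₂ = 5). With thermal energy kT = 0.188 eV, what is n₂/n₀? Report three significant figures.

n₂/n₀ = (g₂/g₀) exp[−(E₂−E₀)/kT] = (5/5) × exp(−(0.8358 eV)/(0.188 eV)) = (5/5) × exp(-4.4457) = 0.0117.

0.0117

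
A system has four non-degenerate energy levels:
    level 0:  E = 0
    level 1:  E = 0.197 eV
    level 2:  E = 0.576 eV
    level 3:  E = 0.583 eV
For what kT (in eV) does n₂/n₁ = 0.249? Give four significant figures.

0.2726 eV

n₂/n₁ = exp[−(E₂−E₁)/kT] = 0.249.
⇒ (E₂−E₁)/kT = ln(1/0.249) = ln(4.01606) = 1.39030.
kT = 0.379 eV / 1.39030 = 0.2726 eV.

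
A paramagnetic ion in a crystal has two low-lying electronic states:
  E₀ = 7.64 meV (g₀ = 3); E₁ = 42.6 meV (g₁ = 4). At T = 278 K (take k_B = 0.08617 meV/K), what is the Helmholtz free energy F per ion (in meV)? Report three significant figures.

-25.1 meV

k_BT = 0.08617 × 278 K = 23.955 meV.
Eᵢ/kT = 0.31893, 1.7783.
Z = Σ gᵢe^(−Eᵢ/kT) = 3·e^(−0.31893) + 4·e^(−1.7783) = 2.1808 + 0.67570 = 2.8565.
F = −kT ln Z = −23.955 × ln(2.8565) = −23.955 × 1.0496 = -25.1 meV.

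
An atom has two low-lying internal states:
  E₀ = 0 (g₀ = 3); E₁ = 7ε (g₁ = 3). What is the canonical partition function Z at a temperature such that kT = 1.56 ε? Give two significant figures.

Eᵢ/kT = 0, 4.487.
Z = Σ gᵢe^(−Eᵢ/kT) = 3·e^(−0) + 3·e^(−4.487) = 3.000 + 0.03376 = 3.034.

Z = 3.0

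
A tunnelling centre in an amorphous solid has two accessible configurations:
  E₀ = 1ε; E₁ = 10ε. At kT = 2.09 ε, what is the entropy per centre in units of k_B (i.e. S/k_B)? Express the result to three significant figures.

0.0707

Eᵢ/kT = 0.47847, 4.7847.
Z = Σ e^(−Eᵢ/kT) = e^(−0.47847) + e^(−4.7847) = 0.61973 + 0.0083566 = 0.62809.
⟨E⟩ = Σ EᵢPᵢ = 1.1197 ε.
S/k_B = ln Z + ⟨E⟩/kT = ln(0.62809) + 1.1197/2.09 = -0.46507 + 0.53574 = 0.0707.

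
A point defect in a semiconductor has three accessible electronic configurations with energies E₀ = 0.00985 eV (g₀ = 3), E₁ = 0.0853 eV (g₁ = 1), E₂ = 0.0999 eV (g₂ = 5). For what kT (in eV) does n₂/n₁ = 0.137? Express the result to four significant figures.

n₂/n₁ = (g₂/g₁) exp[−(E₂−E₁)/kT] = 0.137.
⇒ (E₂−E₁)/kT = ln((5/1)/0.137) = ln(36.4964) = 3.59721.
kT = 0.0146 eV / 3.59721 = 0.004059 eV.

0.004059 eV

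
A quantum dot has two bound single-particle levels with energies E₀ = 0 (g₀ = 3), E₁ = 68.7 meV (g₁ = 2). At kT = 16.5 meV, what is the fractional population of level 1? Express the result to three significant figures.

0.0103

Eᵢ/kT = 0, 4.1636.
Z = Σ gᵢe^(−Eᵢ/kT) = 3·e^(−0) + 2·e^(−4.1636) = 3.0000 + 0.031103 = 3.0311.
P₁ = g₁ e^(−E₁/kT) / Z = 0.031103/3.0311 = 0.0103.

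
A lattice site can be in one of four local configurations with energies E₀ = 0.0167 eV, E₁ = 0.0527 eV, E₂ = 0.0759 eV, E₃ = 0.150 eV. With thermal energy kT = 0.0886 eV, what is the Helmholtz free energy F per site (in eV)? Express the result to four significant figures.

Eᵢ/kT = 0.188488, 0.594808, 0.856659, 1.69300.
Z = Σ e^(−Eᵢ/kT) = e^(−0.188488) + e^(−0.594808) + e^(−0.856659) + e^(−1.69300) = 0.828210 + 0.551668 + 0.424578 + 0.183967 = 1.98842.
F = −kT ln Z = −0.0886 × ln(1.98842) = −0.0886 × 0.687340 = -0.06090 eV.

-0.06090 eV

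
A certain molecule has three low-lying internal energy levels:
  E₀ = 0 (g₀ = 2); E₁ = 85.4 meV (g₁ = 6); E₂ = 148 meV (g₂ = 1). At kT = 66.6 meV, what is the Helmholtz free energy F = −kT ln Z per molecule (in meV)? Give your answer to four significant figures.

-88.43 meV

Eᵢ/kT = 0, 1.28228, 2.22222.
Z = Σ gᵢe^(−Eᵢ/kT) = 2·e^(−0) + 6·e^(−1.28228) + 1·e^(−2.22222) = 2.00000 + 1.66442 + 0.108368 = 3.77279.
F = −kT ln Z = −66.6 × ln(3.77279) = −66.6 × 1.32781 = -88.43 meV.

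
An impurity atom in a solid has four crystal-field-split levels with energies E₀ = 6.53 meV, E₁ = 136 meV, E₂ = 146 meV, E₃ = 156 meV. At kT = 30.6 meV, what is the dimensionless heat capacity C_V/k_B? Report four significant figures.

Eᵢ/kT = 0.213399, 4.44444, 4.77124, 5.09804.
Z = Σ e^(−Eᵢ/kT) = e^(−0.213399) + e^(−4.44444) + e^(−4.77124) + e^(−5.09804) = 0.807834 + 0.0117437 + 0.00846987 + 0.00610871 = 0.834156.
⟨E⟩ = 10.8635 meV, ⟨E²⟩ = 696.349 meV².
C_V/k_B = (⟨E²⟩ − ⟨E⟩²)/(kT)² = (696.349 − 118.016)/936.360 = 0.6176.

0.6176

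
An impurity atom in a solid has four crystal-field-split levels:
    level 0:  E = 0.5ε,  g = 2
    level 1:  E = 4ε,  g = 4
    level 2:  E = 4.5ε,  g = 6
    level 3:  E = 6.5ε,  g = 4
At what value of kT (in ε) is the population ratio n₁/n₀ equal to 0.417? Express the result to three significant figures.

2.23 ε

n₁/n₀ = (g₁/g₀) exp[−(E₁−E₀)/kT] = 0.417.
⇒ (E₁−E₀)/kT = ln((4/2)/0.417) = ln(4.7962) = 1.5678.
kT = 3.5ε / 1.5678 = 2.23 ε.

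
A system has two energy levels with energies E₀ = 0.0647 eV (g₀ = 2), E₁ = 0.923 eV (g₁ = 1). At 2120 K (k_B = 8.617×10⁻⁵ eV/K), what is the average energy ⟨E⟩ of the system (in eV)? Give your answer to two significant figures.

k_BT = 8.617×10⁻⁵ × 2120 K = 0.1827 eV.
Eᵢ/kT = 0.3541, 5.052.
Z = Σ gᵢe^(−Eᵢ/kT) = 2·e^(−0.3541) + 1·e^(−5.052) = 1.404 + 0.006397 = 1.410.
⟨E⟩ = Σ Eᵢ gᵢe^(−Eᵢ/kT) / Z = (0.0647·1.404 + 0.923·0.006397) / 1.410 = 0.069 eV.

0.069 eV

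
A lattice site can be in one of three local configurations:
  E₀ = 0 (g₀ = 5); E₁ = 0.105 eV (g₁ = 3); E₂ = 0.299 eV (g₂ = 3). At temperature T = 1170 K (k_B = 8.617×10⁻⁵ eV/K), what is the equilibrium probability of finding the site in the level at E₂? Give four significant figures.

k_BT = 8.617×10⁻⁵ × 1170 K = 0.100819 eV.
Eᵢ/kT = 0, 1.04147, 2.96571.
Z = Σ gᵢe^(−Eᵢ/kT) = 5·e^(−0) + 3·e^(−1.04147) + 3·e^(−2.96571) = 5.00000 + 1.05881 + 0.154572 = 6.21338.
P₂ = g₂ e^(−E₂/kT) / Z = 0.154572/6.21338 = 0.02488.

0.02488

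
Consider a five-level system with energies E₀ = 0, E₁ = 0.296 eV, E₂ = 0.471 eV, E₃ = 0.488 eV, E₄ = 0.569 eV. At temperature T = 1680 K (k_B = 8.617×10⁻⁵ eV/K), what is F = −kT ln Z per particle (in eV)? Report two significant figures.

k_BT = 8.617×10⁻⁵ × 1680 K = 0.1448 eV.
Eᵢ/kT = 0, 2.044, 3.253, 3.370, 3.930.
Z = Σ e^(−Eᵢ/kT) = e^(−0) + e^(−2.044) + e^(−3.253) + e^(−3.370) + e^(−3.930) = 1.000 + 0.1295 + 0.03866 + 0.03439 + 0.01964 = 1.222.
F = −kT ln Z = −0.1448 × ln(1.222) = −0.1448 × 0.2005 = -0.029 eV.

-0.029 eV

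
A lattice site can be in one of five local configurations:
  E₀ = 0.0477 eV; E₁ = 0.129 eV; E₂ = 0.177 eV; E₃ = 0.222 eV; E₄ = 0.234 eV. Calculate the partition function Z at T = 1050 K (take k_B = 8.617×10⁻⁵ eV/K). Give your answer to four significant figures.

k_BT = 8.617×10⁻⁵ × 1050 K = 0.0904785 eV.
Eᵢ/kT = 0.527197, 1.42575, 1.95627, 2.45362, 2.58625.
Z = Σ e^(−Eᵢ/kT) = e^(−0.527197) + e^(−1.42575) + e^(−1.95627) + e^(−2.45362) + e^(−2.58625) = 0.590257 + 0.240328 + 0.141385 + 0.0859818 + 0.0753019 = 1.13325.

Z = 1.133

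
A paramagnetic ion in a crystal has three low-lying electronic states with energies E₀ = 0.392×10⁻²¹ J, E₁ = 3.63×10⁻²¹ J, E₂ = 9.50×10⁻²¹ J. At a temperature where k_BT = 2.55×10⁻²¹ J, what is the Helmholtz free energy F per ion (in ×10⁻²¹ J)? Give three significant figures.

-0.295 ×10⁻²¹ J

Eᵢ/kT = 0.15373, 1.4235, 3.7255.
Z = Σ e^(−Eᵢ/kT) = e^(−0.15373) + e^(−1.4235) + e^(−3.7255) = 0.85750 + 0.24087 + 0.024101 = 1.1225.
F = −kT ln Z = −2.55 × ln(1.1225) = −2.55 × 0.11556 = -0.295 ×10⁻²¹ J.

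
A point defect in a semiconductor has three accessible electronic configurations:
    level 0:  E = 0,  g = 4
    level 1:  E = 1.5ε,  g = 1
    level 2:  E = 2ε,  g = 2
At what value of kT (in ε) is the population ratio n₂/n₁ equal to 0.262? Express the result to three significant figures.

n₂/n₁ = (g₂/g₁) exp[−(E₂−E₁)/kT] = 0.262.
⇒ (E₂−E₁)/kT = ln((2/1)/0.262) = ln(7.6336) = 2.0326.
kT = 0.5ε / 2.0326 = 0.246 ε.

0.246 ε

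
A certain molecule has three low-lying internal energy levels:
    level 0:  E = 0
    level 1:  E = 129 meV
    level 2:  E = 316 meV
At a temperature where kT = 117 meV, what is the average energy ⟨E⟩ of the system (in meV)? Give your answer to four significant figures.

Eᵢ/kT = 0, 1.10256, 2.70085.
Z = Σ e^(−Eᵢ/kT) = e^(−0) + e^(−1.10256) + e^(−2.70085) = 1.00000 + 0.332020 + 0.0671484 = 1.39917.
⟨E⟩ = Σ Eᵢ e^(−Eᵢ/kT) / Z = (0·1.00000 + 129·0.332020 + 316·0.0671484) / 1.39917 = 45.78 meV.

45.78 meV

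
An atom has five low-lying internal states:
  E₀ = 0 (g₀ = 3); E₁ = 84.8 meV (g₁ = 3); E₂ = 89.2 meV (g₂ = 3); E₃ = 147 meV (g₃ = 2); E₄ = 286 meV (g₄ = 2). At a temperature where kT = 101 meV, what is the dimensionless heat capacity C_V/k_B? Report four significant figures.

Eᵢ/kT = 0, 0.839604, 0.883168, 1.45545, 2.83168.
Z = Σ gᵢe^(−Eᵢ/kT) = 3·e^(−0) + 3·e^(−0.839604) + 3·e^(−0.883168) + 2·e^(−1.45545) + 2·e^(−2.83168) = 3.00000 + 1.29564 + 1.24041 + 0.466591 + 0.117828 = 6.12047.
⟨E⟩ = 52.7415 meV, ⟨E²⟩ = 6356.85 meV².
C_V/k_B = (⟨E²⟩ − ⟨E⟩²)/(kT)² = (6356.85 − 2781.67)/10201.0 = 0.3505.

0.3505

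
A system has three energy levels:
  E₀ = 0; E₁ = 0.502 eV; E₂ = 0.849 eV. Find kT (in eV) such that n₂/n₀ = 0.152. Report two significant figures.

0.45 eV

n₂/n₀ = exp[−(E₂−E₀)/kT] = 0.152.
⇒ (E₂−E₀)/kT = ln(1/0.152) = ln(6.579) = 1.884.
kT = 0.849 eV / 1.884 = 0.45 eV.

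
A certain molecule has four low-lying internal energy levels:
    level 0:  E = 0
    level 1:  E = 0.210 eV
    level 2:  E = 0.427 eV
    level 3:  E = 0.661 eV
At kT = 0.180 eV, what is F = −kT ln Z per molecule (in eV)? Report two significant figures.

-0.064 eV

Eᵢ/kT = 0, 1.167, 2.372, 3.672.
Z = Σ e^(−Eᵢ/kT) = e^(−0) + e^(−1.167) + e^(−2.372) + e^(−3.672) = 1.000 + 0.3113 + 0.09329 + 0.02543 = 1.430.
F = −kT ln Z = −0.180 × ln(1.430) = −0.180 × 0.3577 = -0.064 eV.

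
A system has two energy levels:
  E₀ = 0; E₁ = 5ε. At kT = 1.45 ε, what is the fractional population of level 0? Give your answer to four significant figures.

0.9692

Eᵢ/kT = 0, 3.44828.
Z = Σ e^(−Eᵢ/kT) = e^(−0) + e^(−3.44828) = 1.00000 + 0.0318003 = 1.03180.
P₀ = e^(−E₀/kT) / Z = 1.00000/1.03180 = 0.9692.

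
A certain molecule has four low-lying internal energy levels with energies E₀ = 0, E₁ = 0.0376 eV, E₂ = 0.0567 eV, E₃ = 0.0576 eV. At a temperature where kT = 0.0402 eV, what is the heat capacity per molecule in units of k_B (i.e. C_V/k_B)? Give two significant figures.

Eᵢ/kT = 0, 0.9353, 1.410, 1.433.
Z = Σ e^(−Eᵢ/kT) = e^(−0) + e^(−0.9353) + e^(−1.410) + e^(−1.433) = 1.000 + 0.3925 + 0.2441 + 0.2386 = 1.875.
⟨E⟩ = 0.02258 eV, ⟨E²⟩ = 0.001137 eV².
C_V/k_B = (⟨E²⟩ − ⟨E⟩²)/(kT)² = (0.001137 − 0.0005099)/0.001616 = 0.39.

0.39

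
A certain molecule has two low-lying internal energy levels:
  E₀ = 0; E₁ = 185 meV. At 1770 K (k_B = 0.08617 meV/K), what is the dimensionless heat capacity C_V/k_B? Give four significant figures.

k_BT = 0.08617 × 1770 K = 152.521 meV.
Eᵢ/kT = 0, 1.21295.
Z = Σ e^(−Eᵢ/kT) = e^(−0) + e^(−1.21295) = 1.00000 + 0.297319 = 1.29732.
⟨E⟩ = 42.3982 meV, ⟨E²⟩ = 7843.66 meV².
C_V/k_B = (⟨E²⟩ − ⟨E⟩²)/(kT)² = (7843.66 − 1797.61)/23262.7 = 0.2599.

0.2599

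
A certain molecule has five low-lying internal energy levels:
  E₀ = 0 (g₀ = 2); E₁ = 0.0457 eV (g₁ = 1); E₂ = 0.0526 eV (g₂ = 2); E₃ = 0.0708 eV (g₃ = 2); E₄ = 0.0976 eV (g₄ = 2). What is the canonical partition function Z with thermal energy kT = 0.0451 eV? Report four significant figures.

Eᵢ/kT = 0, 1.01330, 1.16630, 1.56984, 2.16408.
Z = Σ gᵢe^(−Eᵢ/kT) = 2·e^(−0) + 1·e^(−1.01330) + 2·e^(−1.16630) + 2·e^(−1.56984) + 2·e^(−2.16408) = 2.00000 + 0.363019 + 0.623035 + 0.416157 + 0.229711 = 3.63192.

Z = 3.632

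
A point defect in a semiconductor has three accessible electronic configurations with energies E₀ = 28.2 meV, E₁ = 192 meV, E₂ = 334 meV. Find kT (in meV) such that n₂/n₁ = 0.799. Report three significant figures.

633 meV

n₂/n₁ = exp[−(E₂−E₁)/kT] = 0.799.
⇒ (E₂−E₁)/kT = ln(1/0.799) = ln(1.2516) = 0.22442.
kT = 142 meV / 0.22442 = 633 meV.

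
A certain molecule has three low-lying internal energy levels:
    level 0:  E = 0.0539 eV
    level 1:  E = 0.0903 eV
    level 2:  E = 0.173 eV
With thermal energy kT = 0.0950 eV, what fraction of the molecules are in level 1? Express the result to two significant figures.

0.35

Eᵢ/kT = 0.5674, 0.9505, 1.821.
Z = Σ e^(−Eᵢ/kT) = e^(−0.5674) + e^(−0.9505) + e^(−1.821) = 0.5670 + 0.3865 + 0.1619 = 1.115.
P₁ = e^(−E₁/kT) / Z = 0.3865/1.115 = 0.35.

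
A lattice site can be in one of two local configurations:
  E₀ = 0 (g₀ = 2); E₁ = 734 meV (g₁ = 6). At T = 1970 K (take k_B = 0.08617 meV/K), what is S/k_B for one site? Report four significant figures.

k_BT = 0.08617 × 1970 K = 169.755 meV.
Eᵢ/kT = 0, 4.32388.
Z = Σ gᵢe^(−Eᵢ/kT) = 2·e^(−0) + 6·e^(−4.32388) = 2.00000 + 0.0794903 = 2.07949.
⟨E⟩ = Σ EᵢPᵢ = 28.0578 meV.
S/k_B = ln Z + ⟨E⟩/kT = ln(2.07949) + 28.0578/169.755 = 0.732123 + 0.165284 = 0.8974.

0.8974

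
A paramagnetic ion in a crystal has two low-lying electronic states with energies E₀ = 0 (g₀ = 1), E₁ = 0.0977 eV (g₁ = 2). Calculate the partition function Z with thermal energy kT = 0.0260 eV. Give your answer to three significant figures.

Z = 1.05

Eᵢ/kT = 0, 3.7577.
Z = Σ gᵢe^(−Eᵢ/kT) = 1·e^(−0) + 2·e^(−3.7577) = 1.0000 + 0.046675 = 1.0467.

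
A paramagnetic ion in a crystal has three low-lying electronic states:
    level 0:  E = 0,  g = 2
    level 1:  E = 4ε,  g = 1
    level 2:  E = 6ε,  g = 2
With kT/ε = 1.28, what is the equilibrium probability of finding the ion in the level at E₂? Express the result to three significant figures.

0.00893

Eᵢ/kT = 0, 3.1250, 4.6875.
Z = Σ gᵢe^(−Eᵢ/kT) = 2·e^(−0) + 1·e^(−3.1250) + 2·e^(−4.6875) = 2.0000 + 0.043937 + 0.018419 = 2.0624.
P₂ = g₂ e^(−E₂/kT) / Z = 0.018419/2.0624 = 0.00893.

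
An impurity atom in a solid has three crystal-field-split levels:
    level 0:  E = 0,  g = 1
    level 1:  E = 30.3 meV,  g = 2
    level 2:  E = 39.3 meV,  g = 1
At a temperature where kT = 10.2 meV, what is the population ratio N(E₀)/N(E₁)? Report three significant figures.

9.75

n₀/n₁ = (g₀/g₁) exp[−(E₀−E₁)/kT] = (1/2) × exp(−(-30.3 meV)/(10.2 meV)) = (1/2) × exp(2.9706) = 9.75.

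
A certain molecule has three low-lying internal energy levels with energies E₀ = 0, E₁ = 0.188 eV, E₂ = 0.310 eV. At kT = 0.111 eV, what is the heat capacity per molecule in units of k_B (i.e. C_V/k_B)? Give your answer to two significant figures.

0.66

Eᵢ/kT = 0, 1.694, 2.793.
Z = Σ e^(−Eᵢ/kT) = e^(−0) + e^(−1.694) + e^(−2.793) = 1.000 + 0.1838 + 0.06124 = 1.245.
⟨E⟩ = 0.04300 eV, ⟨E²⟩ = 0.009945 eV².
C_V/k_B = (⟨E²⟩ − ⟨E⟩²)/(kT)² = (0.009945 − 0.001849)/0.01232 = 0.66.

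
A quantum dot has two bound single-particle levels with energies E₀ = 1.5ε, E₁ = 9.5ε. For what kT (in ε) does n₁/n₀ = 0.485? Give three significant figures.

11.1 ε

n₁/n₀ = exp[−(E₁−E₀)/kT] = 0.485.
⇒ (E₁−E₀)/kT = ln(1/0.485) = ln(2.0619) = 0.72363.
kT = 8.0ε / 0.72363 = 11.1 ε.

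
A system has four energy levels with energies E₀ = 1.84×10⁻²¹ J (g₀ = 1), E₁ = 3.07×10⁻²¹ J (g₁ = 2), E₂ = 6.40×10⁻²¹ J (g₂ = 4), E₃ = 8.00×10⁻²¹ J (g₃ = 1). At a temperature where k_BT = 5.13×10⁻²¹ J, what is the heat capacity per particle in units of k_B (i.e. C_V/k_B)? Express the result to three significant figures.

0.166

Eᵢ/kT = 0.35867, 0.59844, 1.2476, 1.5595.
Z = Σ gᵢe^(−Eᵢ/kT) = 1·e^(−0.35867) + 2·e^(−0.59844) + 4·e^(−1.2476) + 1·e^(−1.5595) = 0.69860 + 1.0993 + 1.1488 + 0.21024 = 3.1569.
⟨E⟩ = 4.3380, ⟨E²⟩ = 23.199.
C_V/k_B = (⟨E²⟩ − ⟨E⟩²)/(kT)² = (23.199 − 18.818)/26.317 = 0.166.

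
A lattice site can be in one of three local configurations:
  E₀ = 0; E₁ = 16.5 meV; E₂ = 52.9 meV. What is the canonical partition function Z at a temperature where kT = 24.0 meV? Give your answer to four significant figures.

Z = 1.613

Eᵢ/kT = 0, 0.687500, 2.20417.
Z = Σ e^(−Eᵢ/kT) = e^(−0) + e^(−0.687500) + e^(−2.20417) = 1.00000 + 0.502832 + 0.110342 = 1.61317.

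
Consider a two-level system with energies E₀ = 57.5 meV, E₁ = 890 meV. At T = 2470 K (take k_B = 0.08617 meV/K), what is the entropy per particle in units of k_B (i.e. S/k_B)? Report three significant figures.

k_BT = 0.08617 × 2470 K = 212.84 meV.
Eᵢ/kT = 0.27016, 4.1815.
Z = Σ e^(−Eᵢ/kT) = e^(−0.27016) + e^(−4.1815) = 0.76326 + 0.015276 = 0.77854.
⟨E⟩ = Σ EᵢPᵢ = 73.834 meV.
S/k_B = ln Z + ⟨E⟩/kT = ln(0.77854) + 73.834/212.84 = -0.25033 + 0.34690 = 0.0966.

0.0966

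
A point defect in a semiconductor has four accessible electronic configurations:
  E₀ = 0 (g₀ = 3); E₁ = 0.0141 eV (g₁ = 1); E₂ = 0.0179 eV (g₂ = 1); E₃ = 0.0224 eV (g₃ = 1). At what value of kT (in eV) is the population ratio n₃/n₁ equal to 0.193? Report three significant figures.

n₃/n₁ = (g₃/g₁) exp[−(E₃−E₁)/kT] = 0.193.
⇒ (E₃−E₁)/kT = ln((1/1)/0.193) = ln(5.1813) = 1.6451.
kT = 0.0083 eV / 1.6451 = 0.00505 eV.

0.00505 eV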